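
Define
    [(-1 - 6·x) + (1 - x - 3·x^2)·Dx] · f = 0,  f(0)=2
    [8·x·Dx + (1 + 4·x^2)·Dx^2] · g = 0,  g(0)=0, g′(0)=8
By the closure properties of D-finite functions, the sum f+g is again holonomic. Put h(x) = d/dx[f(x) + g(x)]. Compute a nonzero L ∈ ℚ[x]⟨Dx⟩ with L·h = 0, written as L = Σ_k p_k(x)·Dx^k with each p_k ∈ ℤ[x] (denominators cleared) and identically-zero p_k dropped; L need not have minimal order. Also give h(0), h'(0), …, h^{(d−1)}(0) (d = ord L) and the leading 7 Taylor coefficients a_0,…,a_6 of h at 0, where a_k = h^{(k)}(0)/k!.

L = (-32 + 128·x + 1488·x^2 + 2880·x^3 + 8424·x^4 + 2592·x^6) + (25 + 160·x + 214·x^2 + 1188·x^3 + 2628·x^4 + 6264·x^5 + 432·x^6 + 2592·x^7)·Dx + (-4 - 9·x - 54·x^2 + 66·x^3 + x^4 + 444·x^5 + 720·x^6 + 144·x^7 + 432·x^8)·Dx^2  (order 2).
h: a_k = 10, 16, 10, 152, 528, 1164, 2526, …
ICs: h(0) = 10, h′(0) = 16.

f: a_k = 2, 2, 8, 14, 38, 80, 194, …
g: a_k = 0, 8, 0, -32/3, 0, 128/5, 0, …
f+g: L₀ = lclm(L_f,L_g), ord ≤ 1+2.
Derive L from L₀ (diff closure).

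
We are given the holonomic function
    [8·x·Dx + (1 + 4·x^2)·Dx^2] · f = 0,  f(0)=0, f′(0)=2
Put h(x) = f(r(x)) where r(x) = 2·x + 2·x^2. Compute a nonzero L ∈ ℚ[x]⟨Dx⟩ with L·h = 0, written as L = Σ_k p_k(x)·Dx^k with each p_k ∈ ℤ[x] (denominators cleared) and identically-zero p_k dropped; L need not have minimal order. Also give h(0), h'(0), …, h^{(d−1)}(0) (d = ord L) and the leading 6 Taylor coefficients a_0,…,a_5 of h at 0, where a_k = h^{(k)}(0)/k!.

f: a_k = 0, 2, 0, -8/3, 0, 32/5, …
h₀=f(r): pull back L_f along r ⇒ L₀.
L = (-2 + 32·x + 128·x^2 + 192·x^3 + 96·x^4)·Dx + (1 + 2·x + 16·x^2 + 64·x^3 + 80·x^4 + 32·x^5)·Dx^2  (order 2).
h: a_k = 0, 4, 4, -64/3, -64, 704/5, …
ICs: h(0) = 0, h′(0) = 4.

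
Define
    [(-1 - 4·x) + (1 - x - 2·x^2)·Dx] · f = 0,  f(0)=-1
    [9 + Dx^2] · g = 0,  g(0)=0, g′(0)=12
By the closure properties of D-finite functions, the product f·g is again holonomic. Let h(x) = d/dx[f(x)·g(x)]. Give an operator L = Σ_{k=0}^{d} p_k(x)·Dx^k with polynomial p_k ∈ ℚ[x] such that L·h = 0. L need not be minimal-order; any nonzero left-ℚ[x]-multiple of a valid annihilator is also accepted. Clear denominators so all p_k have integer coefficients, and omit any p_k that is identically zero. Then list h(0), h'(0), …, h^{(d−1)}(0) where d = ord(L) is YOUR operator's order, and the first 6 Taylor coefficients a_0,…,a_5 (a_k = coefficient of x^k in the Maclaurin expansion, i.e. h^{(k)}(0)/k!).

L = (-33 - 162·x - 243·x^2 + 324·x^3 + 324·x^4) + (-6 - 6·x + 108·x^2 + 144·x^3)·Dx + (5 - 14·x - 19·x^2 + 36·x^3 + 36·x^4)·Dx^2  (order 2).
h: a_k = -12, -24, -54, -168, -861/2, -5103/5, …
ICs: h(0) = -12, h′(0) = -24.

f: a_k = -1, -1, -3, -5, -11, -21, …
g: a_k = 0, 12, 0, -18, 0, 81/10, …
h₀=f·g: eliminate ⇒ L₀, order ≤ 1·2.
h₀' ⇒ L via d/dx closure of L₀.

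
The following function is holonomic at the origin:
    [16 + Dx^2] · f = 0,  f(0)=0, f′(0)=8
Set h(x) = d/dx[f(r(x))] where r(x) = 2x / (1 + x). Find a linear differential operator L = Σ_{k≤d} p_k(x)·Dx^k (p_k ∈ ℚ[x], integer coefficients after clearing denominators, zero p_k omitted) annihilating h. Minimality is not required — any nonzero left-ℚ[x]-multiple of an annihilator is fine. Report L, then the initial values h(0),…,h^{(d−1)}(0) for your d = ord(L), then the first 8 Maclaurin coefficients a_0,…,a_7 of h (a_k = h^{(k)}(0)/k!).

f: a_k = 0, 8, 0, -64/3, 0, 256/15, 0, -2048/315, …
f∘r: x↦r, Dx↦Dx/r' in L_f ⇒ L₀.
h=h₀': d/dx-closure on L₀ ⇒ L.
L = (70 + 12·x + 6·x^2) + (6 + 18·x + 18·x^2 + 6·x^3)·Dx + (1 + 4·x + 6·x^2 + 4·x^3 + x^4)·Dx^2  (order 2).
h: a_k = 16, -32, -464, 1984, -6928/3, -6240, 1516976/45, -3499648/45, …
ICs: h(0) = 16, h′(0) = -32.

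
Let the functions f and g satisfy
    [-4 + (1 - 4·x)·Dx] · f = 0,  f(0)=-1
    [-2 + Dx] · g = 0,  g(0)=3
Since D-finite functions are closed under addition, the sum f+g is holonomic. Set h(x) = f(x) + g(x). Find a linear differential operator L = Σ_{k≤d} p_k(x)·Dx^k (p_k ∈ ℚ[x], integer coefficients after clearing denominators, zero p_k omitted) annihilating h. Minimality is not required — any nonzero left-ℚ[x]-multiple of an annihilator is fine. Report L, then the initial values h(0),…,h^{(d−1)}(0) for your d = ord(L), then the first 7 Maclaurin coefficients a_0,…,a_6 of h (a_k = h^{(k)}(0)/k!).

f: a_k = -1, -4, -16, -64, -256, -1024, -4096, …
g: a_k = 3, 6, 6, 4, 2, 4/5, 4/15, …
h₀=f+g: left-lcm gives L₀, ord ≤ 2.
L = (-24 - 32·x) + (14 + 16·x - 32·x^2)·Dx + (-1 + 16·x^2)·Dx^2  (order 2).
h: a_k = 2, 2, -10, -60, -254, -5116/5, -61436/15, …
ICs: h(0) = 2, h′(0) = 2.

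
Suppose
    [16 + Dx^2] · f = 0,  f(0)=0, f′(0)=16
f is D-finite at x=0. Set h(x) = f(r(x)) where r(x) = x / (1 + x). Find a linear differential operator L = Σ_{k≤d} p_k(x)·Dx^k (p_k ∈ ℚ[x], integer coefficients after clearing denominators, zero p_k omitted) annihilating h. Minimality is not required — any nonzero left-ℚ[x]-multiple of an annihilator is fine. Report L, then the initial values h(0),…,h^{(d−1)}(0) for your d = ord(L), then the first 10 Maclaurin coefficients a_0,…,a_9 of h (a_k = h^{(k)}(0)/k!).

L = 16 + (2 + 6·x + 6·x^2 + 2·x^3)·Dx + (1 + 4·x + 6·x^2 + 4·x^3 + x^4)·Dx^2  (order 2).
h: a_k = 0, 16, -16, -80/3, 112, -3088/15, 240, -39376/315, -10064/45, 481648/567, …
ICs: h(0) = 0, h′(0) = 16.

f: a_k = 0, 16, 0, -128/3, 0, 512/15, 0, -4096/315, 0, 8192/2835, …
Substitute x→r, Dx→(1/r')Dx; clear ⇒ L₀.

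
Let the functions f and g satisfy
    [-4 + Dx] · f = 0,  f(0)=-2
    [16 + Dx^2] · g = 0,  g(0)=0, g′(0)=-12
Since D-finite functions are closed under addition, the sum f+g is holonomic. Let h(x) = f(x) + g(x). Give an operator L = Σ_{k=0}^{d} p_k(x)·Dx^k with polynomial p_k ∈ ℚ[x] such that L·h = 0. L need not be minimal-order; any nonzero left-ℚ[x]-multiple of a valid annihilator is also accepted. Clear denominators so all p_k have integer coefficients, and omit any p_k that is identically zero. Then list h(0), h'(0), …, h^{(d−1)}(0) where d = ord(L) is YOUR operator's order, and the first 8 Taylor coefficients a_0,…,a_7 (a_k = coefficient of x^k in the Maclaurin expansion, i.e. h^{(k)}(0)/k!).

L = -64 + 16·Dx - 4·Dx^2 + Dx^3  (order 3).
h: a_k = -2, -20, -16, 32/3, -64/3, -128/3, -512/45, 1024/315, …
ICs: h(0) = -2, h′(0) = -20, h′′(0) = -32.

f: a_k = -2, -8, -16, -64/3, -64/3, -256/15, -512/45, -2048/315, …
g: a_k = 0, -12, 0, 32, 0, -128/5, 0, 1024/105, …
f+g: L₀ = lclm(L_f,L_g), ord ≤ 1+2.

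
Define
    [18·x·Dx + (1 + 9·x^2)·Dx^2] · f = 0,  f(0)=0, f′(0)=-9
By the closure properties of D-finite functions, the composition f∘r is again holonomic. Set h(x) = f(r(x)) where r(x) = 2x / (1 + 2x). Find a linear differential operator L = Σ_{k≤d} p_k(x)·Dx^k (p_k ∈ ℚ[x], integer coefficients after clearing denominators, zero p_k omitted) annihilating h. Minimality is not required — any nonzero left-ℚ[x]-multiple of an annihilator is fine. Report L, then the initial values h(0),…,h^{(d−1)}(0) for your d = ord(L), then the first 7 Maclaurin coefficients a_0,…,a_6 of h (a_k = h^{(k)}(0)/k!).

f: a_k = 0, -9, 0, 27, 0, -729/5, 0, …
Substitute x→r, Dx→(1/r')Dx; clear ⇒ L₀.
L = (4 + 80·x)·Dx + (1 + 4·x + 40·x^2)·Dx^2  (order 2).
h: a_k = 0, -18, 36, 144, -1152, 1152/5, 29952, …
ICs: h(0) = 0, h′(0) = -18.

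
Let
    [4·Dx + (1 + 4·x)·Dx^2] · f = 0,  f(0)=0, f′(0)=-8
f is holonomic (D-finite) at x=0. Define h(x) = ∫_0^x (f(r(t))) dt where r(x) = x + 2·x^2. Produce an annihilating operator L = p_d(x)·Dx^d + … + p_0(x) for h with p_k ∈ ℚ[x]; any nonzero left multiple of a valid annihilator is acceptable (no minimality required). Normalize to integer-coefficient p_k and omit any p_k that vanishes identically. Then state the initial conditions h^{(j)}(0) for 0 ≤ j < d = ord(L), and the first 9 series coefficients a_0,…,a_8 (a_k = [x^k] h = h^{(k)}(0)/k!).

L = (16·x + 32·x^2)·Dx^2 + (1 + 8·x + 24·x^2 + 32·x^3)·Dx^3  (order 3).
h: a_k = 0, 0, -4, 0, 16/3, -64/5, 256/15, 0, -512/7, …
ICs: h(0) = 0, h′(0) = 0, h′′(0) = -8.

f: a_k = 0, -8, 16, -128/3, 128, -2048/5, 4096/3, -32768/7, 16384, …
Substitute x→r, Dx→(1/r')Dx; clear ⇒ L₀.
∫: right-multiply L₀ by Dx.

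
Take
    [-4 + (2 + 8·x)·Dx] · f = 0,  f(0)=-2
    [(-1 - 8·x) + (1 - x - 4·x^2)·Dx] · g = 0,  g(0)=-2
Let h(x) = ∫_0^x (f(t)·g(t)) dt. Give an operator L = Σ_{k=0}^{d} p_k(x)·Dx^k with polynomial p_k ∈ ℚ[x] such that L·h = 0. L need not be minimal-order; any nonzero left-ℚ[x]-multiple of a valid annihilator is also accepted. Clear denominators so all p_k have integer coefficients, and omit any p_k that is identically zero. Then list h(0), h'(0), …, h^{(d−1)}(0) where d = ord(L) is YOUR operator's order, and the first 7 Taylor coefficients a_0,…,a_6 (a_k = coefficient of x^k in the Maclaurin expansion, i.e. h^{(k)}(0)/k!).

L = (3 + 10·x + 24·x^2)·Dx + (-1 - 3·x + 8·x^2 + 16·x^3)·Dx^2  (order 2).
h: a_k = 0, 4, 6, 20/3, 21, 124/5, 286/3, …
ICs: h(0) = 0, h′(0) = 4.

f: a_k = -2, -4, 4, -8, 20, -56, 168, …
g: a_k = -2, -2, -10, -18, -58, -130, -362, …
h₀=f·g: eliminate ⇒ L₀, order ≤ 1·1.
h=∫h₀ ⇒ L = L₀·Dx.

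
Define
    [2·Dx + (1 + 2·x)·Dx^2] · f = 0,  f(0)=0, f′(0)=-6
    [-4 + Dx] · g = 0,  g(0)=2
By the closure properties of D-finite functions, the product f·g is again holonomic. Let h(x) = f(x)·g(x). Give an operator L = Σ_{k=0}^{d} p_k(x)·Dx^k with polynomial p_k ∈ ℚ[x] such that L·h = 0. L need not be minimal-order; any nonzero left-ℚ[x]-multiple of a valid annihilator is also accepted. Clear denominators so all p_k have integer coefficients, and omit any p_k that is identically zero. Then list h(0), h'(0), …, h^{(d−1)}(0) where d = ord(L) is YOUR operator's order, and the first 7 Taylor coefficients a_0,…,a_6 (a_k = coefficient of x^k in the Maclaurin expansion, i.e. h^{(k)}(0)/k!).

f: a_k = 0, -6, 6, -8, 12, -96/5, 32, …
g: a_k = 2, 8, 16, 64/3, 64/3, 256/15, 512/45, …
Product ⇒ symmetric product L₀, ord ≤ 2.
L = (8 + 32·x) + (-6 - 16·x)·Dx + (1 + 2·x)·Dx^2  (order 2).
h: a_k = 0, -12, -36, -64, -72, -352/5, -128/3, …
ICs: h(0) = 0, h′(0) = -12.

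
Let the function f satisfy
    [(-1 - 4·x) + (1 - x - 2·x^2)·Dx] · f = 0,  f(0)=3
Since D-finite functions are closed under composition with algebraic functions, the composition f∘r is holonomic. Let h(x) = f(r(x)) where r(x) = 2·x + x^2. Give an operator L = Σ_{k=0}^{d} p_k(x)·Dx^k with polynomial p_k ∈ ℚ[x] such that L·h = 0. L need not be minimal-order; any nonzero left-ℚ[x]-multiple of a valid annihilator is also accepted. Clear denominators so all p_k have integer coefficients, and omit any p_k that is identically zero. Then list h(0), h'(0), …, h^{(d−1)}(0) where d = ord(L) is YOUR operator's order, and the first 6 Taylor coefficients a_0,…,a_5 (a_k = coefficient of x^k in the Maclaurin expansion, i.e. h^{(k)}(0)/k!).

L = (2 + 16·x + 8·x^2) + (-1 + 3·x + 6·x^2 + 2·x^3)·Dx  (order 1).
h: a_k = 3, 6, 39, 156, 717, 3162, …
ICs: h(0) = 3.

f: a_k = 3, 3, 9, 15, 33, 63, …
f∘r: x↦r, Dx↦Dx/r' in L_f ⇒ L₀.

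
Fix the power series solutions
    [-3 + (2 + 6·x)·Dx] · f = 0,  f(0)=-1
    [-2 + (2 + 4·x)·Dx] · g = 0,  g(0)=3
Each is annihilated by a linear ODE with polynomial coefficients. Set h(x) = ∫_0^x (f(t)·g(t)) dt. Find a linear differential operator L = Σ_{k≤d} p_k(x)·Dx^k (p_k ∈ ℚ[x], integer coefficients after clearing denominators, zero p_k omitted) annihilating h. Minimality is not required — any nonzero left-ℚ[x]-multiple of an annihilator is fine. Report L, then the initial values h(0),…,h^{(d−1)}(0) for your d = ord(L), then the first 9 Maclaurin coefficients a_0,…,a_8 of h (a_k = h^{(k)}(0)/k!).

L = (-5 - 12·x)·Dx + (2 + 10·x + 12·x^2)·Dx^2  (order 2).
h: a_k = 0, -3, -15/4, 1/8, -15/64, 303/640, -515/512, 15903/7168, -82575/16384, …
ICs: h(0) = 0, h′(0) = -3.

f: a_k = -1, -3/2, 9/8, -27/16, 405/128, -1701/256, 15309/1024, -72171/2048, 2814669/32768, …
g: a_k = 3, 3, -3/2, 3/2, -15/8, 21/8, -63/16, 99/16, -1287/128, …
h₀=f·g: eliminate ⇒ L₀, order ≤ 1·1.
h=∫h₀ ⇒ L = L₀·Dx.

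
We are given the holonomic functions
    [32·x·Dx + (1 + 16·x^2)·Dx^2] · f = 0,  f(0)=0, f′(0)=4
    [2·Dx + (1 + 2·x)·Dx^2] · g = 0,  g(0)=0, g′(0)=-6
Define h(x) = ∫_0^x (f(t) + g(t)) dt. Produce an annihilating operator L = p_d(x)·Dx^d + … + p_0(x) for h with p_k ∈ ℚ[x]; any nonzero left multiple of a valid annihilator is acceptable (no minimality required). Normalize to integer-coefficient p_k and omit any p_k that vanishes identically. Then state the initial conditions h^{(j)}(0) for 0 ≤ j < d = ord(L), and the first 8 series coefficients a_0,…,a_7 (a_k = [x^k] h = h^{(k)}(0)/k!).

L = (-32 - 192·x + 1536·x^2 + 1024·x^3)·Dx^2 + (-20 - 64·x + 576·x^2 + 3072·x^3 + 2048·x^4)·Dx^3 + (-1 + 14·x + 32·x^2 + 256·x^3 + 768·x^4 + 512·x^5)·Dx^4  (order 4).
h: a_k = 0, 0, -1, 2, -22/3, 12/5, 464/15, 32/7, …
ICs: h(0) = 0, h′(0) = 0, h′′(0) = -2, h′′′(0) = 12.

f: a_k = 0, 4, 0, -64/3, 0, 1024/5, 0, -16384/7, …
g: a_k = 0, -6, 6, -8, 12, -96/5, 32, -384/7, …
Weyl lclm of L_f,L_g ⇒ L₀ (ord ≤ 4).
h=∫₀ˣh₀: take L = L₀·Dx.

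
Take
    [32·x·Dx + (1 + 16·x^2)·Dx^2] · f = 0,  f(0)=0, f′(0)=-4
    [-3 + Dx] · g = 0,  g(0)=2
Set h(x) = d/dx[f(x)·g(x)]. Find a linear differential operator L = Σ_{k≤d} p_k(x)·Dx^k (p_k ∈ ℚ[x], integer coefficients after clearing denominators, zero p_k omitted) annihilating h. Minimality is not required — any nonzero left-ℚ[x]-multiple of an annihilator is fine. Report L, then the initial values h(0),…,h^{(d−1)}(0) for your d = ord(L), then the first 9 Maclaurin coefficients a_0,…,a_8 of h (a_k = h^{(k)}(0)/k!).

L = (-69 - 576·x + 5472·x^2 - 9216·x^3 + 6912·x^4) + (14 + 288·x - 2112·x^2 + 4608·x^3 - 4608·x^4)·Dx + (3 - 32·x + 96·x^2 - 512·x^3 + 768·x^4)·Dx^2  (order 2).
h: a_k = -8, -48, 20, 368, -1223, -6318, 208169/10, 3439284/35, -194189089/560, …
ICs: h(0) = -8, h′(0) = -48.

f: a_k = 0, -4, 0, 64/3, 0, -1024/5, 0, 16384/7, 0, …
g: a_k = 2, 6, 9, 9, 27/4, 81/20, 81/40, 243/280, 729/2240, …
Sym-product of L_f,L_g gives L₀ (≤ ord 2).
Differentiate: ansatz ord ≤ ord L₀ ⇒ L.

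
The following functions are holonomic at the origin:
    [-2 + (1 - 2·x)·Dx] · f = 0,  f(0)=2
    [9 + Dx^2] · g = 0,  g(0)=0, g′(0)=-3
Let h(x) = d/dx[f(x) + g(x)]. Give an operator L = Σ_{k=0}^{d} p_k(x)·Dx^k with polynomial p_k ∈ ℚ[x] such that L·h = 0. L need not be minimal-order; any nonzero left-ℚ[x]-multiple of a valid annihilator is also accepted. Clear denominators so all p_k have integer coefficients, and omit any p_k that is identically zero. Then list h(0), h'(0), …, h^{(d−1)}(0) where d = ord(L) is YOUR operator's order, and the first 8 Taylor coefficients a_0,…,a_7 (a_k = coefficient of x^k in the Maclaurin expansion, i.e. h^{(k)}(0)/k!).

f: a_k = 2, 4, 8, 16, 32, 64, 128, 256, …
g: a_k = 0, -3, 0, 9/2, 0, -81/40, 0, 243/560, …
h₀=f+g: left-lcm gives L₀, ord ≤ 3.
Derive L from L₀ (diff closure).
L = (684 - 432·x + 432·x^2) + (-99 + 306·x - 324·x^2 + 216·x^3)·Dx + (76 - 48·x + 48·x^2)·Dx^2 + (-11 + 34·x - 36·x^2 + 24·x^3)·Dx^3  (order 3).
h: a_k = 1, 16, 123/2, 128, 2479/8, 768, 143603/80, 4096, …
ICs: h(0) = 1, h′(0) = 16, h′′(0) = 123.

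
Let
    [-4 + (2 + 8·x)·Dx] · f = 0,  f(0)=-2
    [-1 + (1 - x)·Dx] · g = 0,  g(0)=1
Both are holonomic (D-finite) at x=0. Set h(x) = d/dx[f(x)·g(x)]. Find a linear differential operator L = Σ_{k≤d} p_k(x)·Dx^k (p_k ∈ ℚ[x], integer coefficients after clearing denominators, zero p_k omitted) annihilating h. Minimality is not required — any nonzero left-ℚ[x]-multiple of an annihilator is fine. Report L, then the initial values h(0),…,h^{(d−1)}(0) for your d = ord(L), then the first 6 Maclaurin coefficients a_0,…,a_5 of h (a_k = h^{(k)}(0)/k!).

L = (2 + 36·x + 12·x^2) + (-3 - 11·x + 6·x^2 + 8·x^3)·Dx  (order 1).
h: a_k = -6, -4, -30, 40, -230, 732, …
ICs: h(0) = -6.

f: a_k = -2, -4, 4, -8, 20, -56, …
g: a_k = 1, 1, 1, 1, 1, 1, …
Product ⇒ symmetric product L₀, ord ≤ 1.
Differentiate: ansatz ord ≤ ord L₀ ⇒ L.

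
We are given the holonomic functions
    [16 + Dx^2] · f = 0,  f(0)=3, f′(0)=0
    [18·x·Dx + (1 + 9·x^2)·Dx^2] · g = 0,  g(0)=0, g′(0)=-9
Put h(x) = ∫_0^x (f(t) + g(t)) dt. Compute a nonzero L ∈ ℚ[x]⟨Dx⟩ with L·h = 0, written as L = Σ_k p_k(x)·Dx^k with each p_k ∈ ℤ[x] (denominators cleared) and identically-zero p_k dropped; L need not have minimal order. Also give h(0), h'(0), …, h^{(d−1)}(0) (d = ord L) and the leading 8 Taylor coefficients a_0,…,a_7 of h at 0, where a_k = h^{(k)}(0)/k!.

L = (-13248·x + 181440·x^3 + 186624·x^5)·Dx^2 + (-16 + 6048·x^2 + 66096·x^4 + 93312·x^6)·Dx^3 + (-828·x + 11340·x^3 + 11664·x^5)·Dx^4 + (-1 + 378·x^2 + 4131·x^4 + 5832·x^6)·Dx^5  (order 5).
h: a_k = 0, 3, -9/2, -8, 27/4, 32/5, -243/10, -256/105, …
ICs: h(0) = 0, h′(0) = 3, h′′(0) = -9, h′′′(0) = -48, h′′′′(0) = 162.

f: a_k = 3, 0, -24, 0, 32, 0, -256/15, 0, …
g: a_k = 0, -9, 0, 27, 0, -729/5, 0, 6561/7, …
h₀=f+g: left-lcm gives L₀, ord ≤ 4.
∫: right-multiply L₀ by Dx.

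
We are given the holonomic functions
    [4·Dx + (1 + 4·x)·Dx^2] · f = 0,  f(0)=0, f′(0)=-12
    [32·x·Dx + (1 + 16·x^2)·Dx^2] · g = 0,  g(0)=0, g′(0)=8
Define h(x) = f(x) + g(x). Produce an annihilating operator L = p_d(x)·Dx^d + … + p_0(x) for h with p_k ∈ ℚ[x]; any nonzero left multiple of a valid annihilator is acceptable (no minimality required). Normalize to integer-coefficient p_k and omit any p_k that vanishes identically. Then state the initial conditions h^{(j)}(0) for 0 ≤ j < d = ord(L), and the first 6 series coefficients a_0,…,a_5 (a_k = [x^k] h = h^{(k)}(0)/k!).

L = (-32 - 384·x + 1536·x^2 + 2048·x^3)·Dx + (-16 - 64·x + 3072·x^3 + 4096·x^4)·Dx^2 + (-1 + 4·x + 32·x^2 + 128·x^3 + 768·x^4 + 1024·x^5)·Dx^3  (order 3).
h: a_k = 0, -4, 24, -320/3, 192, -1024/5, …
ICs: h(0) = 0, h′(0) = -4, h′′(0) = 48.

f: a_k = 0, -12, 24, -64, 192, -3072/5, …
g: a_k = 0, 8, 0, -128/3, 0, 2048/5, …
Sum ⇒ L₀ = lclm(L_f,L_g) in ℚ(x)⟨Dx⟩.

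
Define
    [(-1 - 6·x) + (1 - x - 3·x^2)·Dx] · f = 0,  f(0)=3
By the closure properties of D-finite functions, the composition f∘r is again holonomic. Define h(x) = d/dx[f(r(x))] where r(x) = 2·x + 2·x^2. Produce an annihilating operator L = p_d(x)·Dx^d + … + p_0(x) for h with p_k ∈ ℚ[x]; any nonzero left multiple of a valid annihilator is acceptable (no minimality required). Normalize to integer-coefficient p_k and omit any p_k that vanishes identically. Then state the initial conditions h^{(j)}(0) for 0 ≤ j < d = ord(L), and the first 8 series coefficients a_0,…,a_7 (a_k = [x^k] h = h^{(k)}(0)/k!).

L = (18 + 156·x + 804·x^2 + 2736·x^3 + 4968·x^4 + 4320·x^5 + 1440·x^6) + (-1 - 12·x + 6·x^2 + 268·x^3 + 900·x^4 + 1368·x^5 + 1008·x^6 + 288·x^7)·Dx  (order 1).
h: a_k = 6, 108, 792, 5856, 39960, 260784, 1659840, 10336896, …
ICs: h(0) = 6.

f: a_k = 3, 3, 12, 21, 57, 120, 291, 651, …
Substitute x→r, Dx→(1/r')Dx; clear ⇒ L₀.
h=h₀': d/dx-closure on L₀ ⇒ L.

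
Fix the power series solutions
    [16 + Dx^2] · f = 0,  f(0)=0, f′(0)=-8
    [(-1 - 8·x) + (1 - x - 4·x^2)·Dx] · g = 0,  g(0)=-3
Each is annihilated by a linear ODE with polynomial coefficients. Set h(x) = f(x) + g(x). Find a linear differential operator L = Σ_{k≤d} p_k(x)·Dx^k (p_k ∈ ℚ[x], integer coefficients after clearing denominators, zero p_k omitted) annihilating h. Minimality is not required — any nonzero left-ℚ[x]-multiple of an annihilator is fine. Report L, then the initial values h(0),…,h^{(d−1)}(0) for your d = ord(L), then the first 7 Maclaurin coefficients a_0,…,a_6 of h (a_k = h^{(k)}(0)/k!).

f: a_k = 0, -8, 0, 64/3, 0, -256/15, 0, …
g: a_k = -3, -3, -15, -27, -87, -195, -543, …
L₀ := lclm(L_f,L_g); ord L₀ ≤ 2+1.
L = (-560 - 4608·x - 1664·x^2 - 6144·x^3 - 10240·x^4 - 16384·x^5) + (208 - 272·x - 896·x^2 + 1408·x^3 + 1536·x^4 - 6144·x^5 - 8192·x^6)·Dx + (-35 - 288·x - 104·x^2 - 384·x^3 - 640·x^4 - 1024·x^5)·Dx^2 + (13 - 17·x - 56·x^2 + 88·x^3 + 96·x^4 - 384·x^5 - 512·x^6)·Dx^3  (order 3).
h: a_k = -3, -11, -15, -17/3, -87, -3181/15, -543, …
ICs: h(0) = -3, h′(0) = -11, h′′(0) = -30.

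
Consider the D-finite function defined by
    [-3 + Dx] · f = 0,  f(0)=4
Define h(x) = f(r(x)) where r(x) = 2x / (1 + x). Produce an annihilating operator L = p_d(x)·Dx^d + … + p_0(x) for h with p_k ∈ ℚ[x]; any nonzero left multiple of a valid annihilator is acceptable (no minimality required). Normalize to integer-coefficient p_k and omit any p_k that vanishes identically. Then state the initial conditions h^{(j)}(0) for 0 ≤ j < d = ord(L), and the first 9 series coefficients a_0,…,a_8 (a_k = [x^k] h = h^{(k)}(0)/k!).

f: a_k = 4, 12, 18, 18, 27/2, 81/10, 81/20, 243/140, 729/1120, …
Change of var in L_f (x↦r) gives L₀.
L = -6 + (1 + 2·x + x^2)·Dx  (order 1).
h: a_k = 4, 24, 48, 24, -24, -24/5, 96/5, -456/35, -48/35, …
ICs: h(0) = 4.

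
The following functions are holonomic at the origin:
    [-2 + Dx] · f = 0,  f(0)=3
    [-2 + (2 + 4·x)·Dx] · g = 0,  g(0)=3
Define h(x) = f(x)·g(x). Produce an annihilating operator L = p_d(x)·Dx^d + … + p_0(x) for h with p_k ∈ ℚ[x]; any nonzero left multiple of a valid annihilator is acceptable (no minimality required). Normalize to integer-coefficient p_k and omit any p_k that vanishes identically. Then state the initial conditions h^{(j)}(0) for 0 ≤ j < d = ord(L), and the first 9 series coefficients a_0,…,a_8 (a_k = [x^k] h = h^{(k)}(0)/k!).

L = (-3 - 4·x) + (1 + 2·x)·Dx  (order 1).
h: a_k = 9, 27, 63/2, 51/2, 99/8, 321/40, -89/80, 3369/560, -39551/4480, …
ICs: h(0) = 9.

f: a_k = 3, 6, 6, 4, 2, 4/5, 4/15, 8/105, 2/105, …
g: a_k = 3, 3, -3/2, 3/2, -15/8, 21/8, -63/16, 99/16, -1287/128, …
Product ⇒ symmetric product L₀, ord ≤ 1.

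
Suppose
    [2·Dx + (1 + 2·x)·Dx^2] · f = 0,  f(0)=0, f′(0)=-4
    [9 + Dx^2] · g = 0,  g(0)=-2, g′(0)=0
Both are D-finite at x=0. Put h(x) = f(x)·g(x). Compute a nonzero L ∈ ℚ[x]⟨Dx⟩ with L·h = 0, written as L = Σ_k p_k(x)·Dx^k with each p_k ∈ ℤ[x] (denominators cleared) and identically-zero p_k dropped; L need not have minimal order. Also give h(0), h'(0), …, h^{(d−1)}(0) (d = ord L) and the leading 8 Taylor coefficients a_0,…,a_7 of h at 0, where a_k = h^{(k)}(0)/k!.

L = (63 + 1053·x + 3969·x^2 + 5832·x^3 + 2916·x^4) + (63 + 450·x + 972·x^2 + 648·x^3)·Dx + (25 + 270·x + 918·x^2 + 1296·x^3 + 648·x^4)·Dx^2 + (7 + 50·x + 108·x^2 + 72·x^3)·Dx^3 + (2 + 17·x + 53·x^2 + 72·x^3 + 36·x^4)·Dx^4  (order 4).
h: a_k = 0, 8, -8, -76/3, 20, 23/5, 7/3, -991/70, …
ICs: h(0) = 0, h′(0) = 8, h′′(0) = -16, h′′′(0) = -152.

f: a_k = 0, -4, 4, -16/3, 8, -64/5, 64/3, -256/7, …
g: a_k = -2, 0, 9, 0, -27/4, 0, 81/40, 0, …
h₀=f·g: eliminate ⇒ L₀, order ≤ 2·2.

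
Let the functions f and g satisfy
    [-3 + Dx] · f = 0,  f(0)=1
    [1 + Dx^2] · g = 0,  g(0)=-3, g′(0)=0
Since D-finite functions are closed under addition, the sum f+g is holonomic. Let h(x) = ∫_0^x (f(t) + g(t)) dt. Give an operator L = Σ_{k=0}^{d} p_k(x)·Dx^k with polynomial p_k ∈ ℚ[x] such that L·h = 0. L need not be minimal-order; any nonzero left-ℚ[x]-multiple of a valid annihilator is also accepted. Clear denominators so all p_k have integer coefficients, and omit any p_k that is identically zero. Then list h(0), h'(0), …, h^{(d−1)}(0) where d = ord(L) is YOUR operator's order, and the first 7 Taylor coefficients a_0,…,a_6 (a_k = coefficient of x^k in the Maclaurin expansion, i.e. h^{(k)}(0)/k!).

f: a_k = 1, 3, 9/2, 9/2, 27/8, 81/40, 81/80, …
g: a_k = -3, 0, 3/2, 0, -1/8, 0, 1/240, …
Weyl lclm of L_f,L_g ⇒ L₀ (ord ≤ 3).
h=∫h₀ ⇒ L = L₀·Dx.
L = -3·Dx + Dx^2 - 3·Dx^3 + Dx^4  (order 4).
h: a_k = 0, -2, 3/2, 2, 9/8, 13/20, 27/80, …
ICs: h(0) = 0, h′(0) = -2, h′′(0) = 3, h′′′(0) = 12.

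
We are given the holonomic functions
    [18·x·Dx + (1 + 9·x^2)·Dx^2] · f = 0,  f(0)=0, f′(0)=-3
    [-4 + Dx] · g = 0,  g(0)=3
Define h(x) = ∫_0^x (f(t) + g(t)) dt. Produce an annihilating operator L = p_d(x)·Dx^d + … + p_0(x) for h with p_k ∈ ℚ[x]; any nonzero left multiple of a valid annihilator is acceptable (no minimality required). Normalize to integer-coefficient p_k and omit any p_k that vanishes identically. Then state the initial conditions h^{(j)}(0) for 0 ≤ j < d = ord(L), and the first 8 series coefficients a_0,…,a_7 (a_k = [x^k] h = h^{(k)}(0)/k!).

f: a_k = 0, -3, 0, 9, 0, -243/5, 0, 2187/7, …
g: a_k = 3, 12, 24, 32, 32, 128/5, 256/15, 1024/105, …
h₀=f+g: left-lcm gives L₀, ord ≤ 3.
∫: right-multiply L₀ by Dx.
L = (36 - 144·x - 972·x^2 - 1296·x^3)·Dx^2 + (-17 + 99·x^2 - 648·x^4)·Dx^3 + (2 + 9·x + 36·x^2 + 81·x^3 + 162·x^4)·Dx^4  (order 4).
h: a_k = 0, 3, 9/2, 8, 41/4, 32/5, -23/6, 256/105, …
ICs: h(0) = 0, h′(0) = 3, h′′(0) = 9, h′′′(0) = 48.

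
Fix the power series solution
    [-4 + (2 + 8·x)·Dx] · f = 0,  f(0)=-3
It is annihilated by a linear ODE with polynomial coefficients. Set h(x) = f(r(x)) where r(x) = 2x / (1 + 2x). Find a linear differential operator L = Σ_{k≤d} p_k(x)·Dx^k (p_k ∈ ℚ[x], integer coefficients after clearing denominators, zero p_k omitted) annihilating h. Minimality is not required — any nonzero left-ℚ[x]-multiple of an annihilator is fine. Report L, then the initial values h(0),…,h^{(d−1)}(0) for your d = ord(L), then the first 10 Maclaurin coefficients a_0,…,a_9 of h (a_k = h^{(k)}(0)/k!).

f: a_k = -3, -6, 6, -12, 30, -84, 252, -792, 2574, -8580, …
Change of var in L_f (x↦r) gives L₀.
L = -4 + (1 + 12·x + 20·x^2)·Dx  (order 1).
h: a_k = -3, -12, 48, -240, 1440, -9792, 72192, -561408, 4531200, -37585920, …
ICs: h(0) = -3.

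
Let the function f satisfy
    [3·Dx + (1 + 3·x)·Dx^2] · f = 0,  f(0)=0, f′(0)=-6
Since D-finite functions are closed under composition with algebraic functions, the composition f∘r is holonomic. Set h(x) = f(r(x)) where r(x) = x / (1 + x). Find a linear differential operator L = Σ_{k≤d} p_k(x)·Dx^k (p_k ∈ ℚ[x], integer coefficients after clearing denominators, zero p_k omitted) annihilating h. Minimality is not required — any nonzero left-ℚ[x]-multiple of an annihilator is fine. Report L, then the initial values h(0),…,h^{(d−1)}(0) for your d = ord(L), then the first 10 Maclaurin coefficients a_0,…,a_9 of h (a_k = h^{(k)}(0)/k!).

L = (5 + 8·x)·Dx + (1 + 5·x + 4·x^2)·Dx^2  (order 2).
h: a_k = 0, -6, 15, -42, 255/2, -2046/5, 1365, -32766/7, 65535/4, -58254, …
ICs: h(0) = 0, h′(0) = -6.

f: a_k = 0, -6, 9, -18, 81/2, -486/5, 243, -4374/7, 6561/4, -4374, …
L₀ from L_f via x↦r, Dx↦r'^{-1}Dx.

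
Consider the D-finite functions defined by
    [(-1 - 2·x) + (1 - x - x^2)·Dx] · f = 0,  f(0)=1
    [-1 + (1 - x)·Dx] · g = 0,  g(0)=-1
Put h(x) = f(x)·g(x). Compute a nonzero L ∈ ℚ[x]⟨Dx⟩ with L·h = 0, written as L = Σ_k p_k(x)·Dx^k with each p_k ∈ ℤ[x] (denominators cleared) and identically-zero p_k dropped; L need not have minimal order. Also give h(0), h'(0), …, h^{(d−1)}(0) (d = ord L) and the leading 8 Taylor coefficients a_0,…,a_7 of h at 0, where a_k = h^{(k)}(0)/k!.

L = (-2 + 3·x^2) + (1 - 2·x + x^3)·Dx  (order 1).
h: a_k = -1, -2, -4, -7, -12, -20, -33, -54, …
ICs: h(0) = -1.

f: a_k = 1, 1, 2, 3, 5, 8, 13, 21, …
g: a_k = -1, -1, -1, -1, -1, -1, -1, -1, …
Product ⇒ symmetric product L₀, ord ≤ 1.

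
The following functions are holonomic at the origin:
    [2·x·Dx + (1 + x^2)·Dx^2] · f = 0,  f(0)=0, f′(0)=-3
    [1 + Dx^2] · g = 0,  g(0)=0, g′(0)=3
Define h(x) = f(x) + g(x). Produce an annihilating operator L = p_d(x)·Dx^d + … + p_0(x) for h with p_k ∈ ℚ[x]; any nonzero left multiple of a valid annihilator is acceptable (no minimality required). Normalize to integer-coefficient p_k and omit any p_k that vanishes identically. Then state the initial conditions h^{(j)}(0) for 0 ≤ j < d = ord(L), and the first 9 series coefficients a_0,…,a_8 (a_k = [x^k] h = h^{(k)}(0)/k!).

f: a_k = 0, -3, 0, 1, 0, -3/5, 0, 3/7, 0, …
g: a_k = 0, 3, 0, -1/2, 0, 1/40, 0, -1/1680, 0, …
f+g: L₀ = lclm(L_f,L_g), ord ≤ 2+2.
L = (-22·x + 28·x^3 + 2·x^5)·Dx + (-1 + 7·x^2 + 9·x^4 + x^6)·Dx^2 + (-22·x + 28·x^3 + 2·x^5)·Dx^3 + (-1 + 7·x^2 + 9·x^4 + x^6)·Dx^4  (order 4).
h: a_k = 0, 0, 0, 1/2, 0, -23/40, 0, 719/1680, 0, …
ICs: h(0) = 0, h′(0) = 0, h′′(0) = 0, h′′′(0) = 3.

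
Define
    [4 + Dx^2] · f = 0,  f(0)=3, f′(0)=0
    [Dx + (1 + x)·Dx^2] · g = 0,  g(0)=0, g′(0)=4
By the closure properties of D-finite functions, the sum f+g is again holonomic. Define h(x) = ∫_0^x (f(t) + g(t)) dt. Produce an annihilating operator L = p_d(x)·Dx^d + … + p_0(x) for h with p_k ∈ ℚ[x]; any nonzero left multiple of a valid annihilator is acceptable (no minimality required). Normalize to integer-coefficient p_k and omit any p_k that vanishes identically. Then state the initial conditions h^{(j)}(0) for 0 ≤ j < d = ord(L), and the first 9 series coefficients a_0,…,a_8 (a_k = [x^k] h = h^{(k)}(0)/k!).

L = (20 + 16·x + 8·x^2)·Dx^2 + (12 + 28·x + 24·x^2 + 8·x^3)·Dx^3 + (5 + 4·x + 2·x^2)·Dx^4 + (3 + 7·x + 6·x^2 + 2·x^3)·Dx^5  (order 5).
h: a_k = 0, 3, 2, -8/3, 1/3, 1/5, 2/15, -2/15, 1/14, …
ICs: h(0) = 0, h′(0) = 3, h′′(0) = 4, h′′′(0) = -16, h′′′′(0) = 8.

f: a_k = 3, 0, -6, 0, 2, 0, -4/15, 0, 2/105, …
g: a_k = 0, 4, -2, 4/3, -1, 4/5, -2/3, 4/7, -1/2, …
Weyl lclm of L_f,L_g ⇒ L₀ (ord ≤ 4).
h=∫h₀ ⇒ L = L₀·Dx.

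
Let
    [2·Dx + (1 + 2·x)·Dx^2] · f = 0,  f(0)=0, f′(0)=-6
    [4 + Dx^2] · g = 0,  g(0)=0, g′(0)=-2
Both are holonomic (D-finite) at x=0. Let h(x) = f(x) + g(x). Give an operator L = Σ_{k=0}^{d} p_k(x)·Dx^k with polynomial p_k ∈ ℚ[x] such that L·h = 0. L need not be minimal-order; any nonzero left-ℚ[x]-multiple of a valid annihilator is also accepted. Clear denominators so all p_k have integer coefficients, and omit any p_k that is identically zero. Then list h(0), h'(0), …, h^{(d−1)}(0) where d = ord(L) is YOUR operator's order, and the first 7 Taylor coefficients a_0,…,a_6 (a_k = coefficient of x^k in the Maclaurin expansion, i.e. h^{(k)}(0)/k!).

L = (56 + 32·x + 32·x^2)·Dx + (12 + 40·x + 48·x^2 + 32·x^3)·Dx^2 + (14 + 8·x + 8·x^2)·Dx^3 + (3 + 10·x + 12·x^2 + 8·x^3)·Dx^4  (order 4).
h: a_k = 0, -8, 6, -20/3, 12, -292/15, 32, …
ICs: h(0) = 0, h′(0) = -8, h′′(0) = 12, h′′′(0) = -40.

f: a_k = 0, -6, 6, -8, 12, -96/5, 32, …
g: a_k = 0, -2, 0, 4/3, 0, -4/15, 0, …
Sum ⇒ L₀ = lclm(L_f,L_g) in ℚ(x)⟨Dx⟩.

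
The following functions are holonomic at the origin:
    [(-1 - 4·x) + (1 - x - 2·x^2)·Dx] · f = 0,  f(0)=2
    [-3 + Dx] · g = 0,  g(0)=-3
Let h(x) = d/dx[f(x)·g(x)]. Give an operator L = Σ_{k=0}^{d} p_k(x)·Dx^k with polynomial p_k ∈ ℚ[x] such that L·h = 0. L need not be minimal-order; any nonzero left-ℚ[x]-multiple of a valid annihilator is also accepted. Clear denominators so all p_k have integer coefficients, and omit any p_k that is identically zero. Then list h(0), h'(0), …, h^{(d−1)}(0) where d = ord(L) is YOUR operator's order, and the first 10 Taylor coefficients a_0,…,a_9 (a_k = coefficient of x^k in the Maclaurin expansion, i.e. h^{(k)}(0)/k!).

f: a_k = 2, 2, 6, 10, 22, 42, 86, 170, 342, 682, …
g: a_k = -3, -9, -27/2, -27/2, -81/8, -243/40, -243/80, -729/560, -2187/4480, -729/4480, …
Product ⇒ symmetric product L₀, ord ≤ 1.
Derive L from L₀ (diff closure).
L = (21 + 12·x - 39·x^2 - 12·x^3 + 36·x^4) + (-4 + 3·x + 15·x^2 - 4·x^3 - 12·x^4)·Dx  (order 1).
h: a_k = -24, -126, -414, -1137, -2862, -137637/20, -321213/20, -10280043/280, -6608439/80, -411198927/2240, …
ICs: h(0) = -24.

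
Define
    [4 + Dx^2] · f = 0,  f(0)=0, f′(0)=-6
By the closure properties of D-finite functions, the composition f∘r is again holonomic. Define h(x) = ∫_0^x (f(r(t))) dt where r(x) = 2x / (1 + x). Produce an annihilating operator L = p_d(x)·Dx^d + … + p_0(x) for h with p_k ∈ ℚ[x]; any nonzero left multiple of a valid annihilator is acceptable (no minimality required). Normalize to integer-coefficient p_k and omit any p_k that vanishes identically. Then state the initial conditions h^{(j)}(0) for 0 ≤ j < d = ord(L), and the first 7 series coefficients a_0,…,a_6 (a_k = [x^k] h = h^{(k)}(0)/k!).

L = 16·Dx + (2 + 6·x + 6·x^2 + 2·x^3)·Dx^2 + (1 + 4·x + 6·x^2 + 4·x^3 + x^4)·Dx^3  (order 3).
h: a_k = 0, 0, -6, 4, 5, -84/5, 386/15, …
ICs: h(0) = 0, h′(0) = 0, h′′(0) = -12.

f: a_k = 0, -6, 0, 4, 0, -4/5, 0, …
L₀ from L_f via x↦r, Dx↦r'^{-1}Dx.
Integrate: L := L₀·Dx.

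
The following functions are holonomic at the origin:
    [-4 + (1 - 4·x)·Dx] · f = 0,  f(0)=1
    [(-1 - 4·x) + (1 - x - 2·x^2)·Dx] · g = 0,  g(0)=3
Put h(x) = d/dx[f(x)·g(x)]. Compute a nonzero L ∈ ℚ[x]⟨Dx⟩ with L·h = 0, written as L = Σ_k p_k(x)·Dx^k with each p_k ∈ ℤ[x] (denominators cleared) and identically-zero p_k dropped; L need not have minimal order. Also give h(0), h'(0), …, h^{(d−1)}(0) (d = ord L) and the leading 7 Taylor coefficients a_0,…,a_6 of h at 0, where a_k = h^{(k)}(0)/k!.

L = (46 - 108·x - 216·x^2 + 256·x^3 + 768·x^4) + (-5 + 29·x - 6·x^2 - 152·x^3 + 80·x^4 + 192·x^5)·Dx  (order 1).
h: a_k = 15, 138, 873, 4788, 24255, 117198, 548709, …
ICs: h(0) = 15.

f: a_k = 1, 4, 16, 64, 256, 1024, 4096, …
g: a_k = 3, 3, 9, 15, 33, 63, 129, …
h₀=f·g: eliminate ⇒ L₀, order ≤ 1·1.
h₀' ⇒ L via d/dx closure of L₀.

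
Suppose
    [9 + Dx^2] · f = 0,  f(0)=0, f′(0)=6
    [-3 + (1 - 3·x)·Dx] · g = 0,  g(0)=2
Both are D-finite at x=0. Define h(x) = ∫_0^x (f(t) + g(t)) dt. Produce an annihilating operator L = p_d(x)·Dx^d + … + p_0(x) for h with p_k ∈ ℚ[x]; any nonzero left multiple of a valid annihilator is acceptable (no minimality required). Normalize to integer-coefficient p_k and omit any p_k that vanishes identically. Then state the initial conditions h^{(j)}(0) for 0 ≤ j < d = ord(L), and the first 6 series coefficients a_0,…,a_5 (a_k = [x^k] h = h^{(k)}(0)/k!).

f: a_k = 0, 6, 0, -9, 0, 81/20, …
g: a_k = 2, 6, 18, 54, 162, 486, …
Weyl lclm of L_f,L_g ⇒ L₀ (ord ≤ 3).
∫: right-multiply L₀ by Dx.
L = (-63 + 54·x - 81·x^2)·Dx + (9 - 45·x + 81·x^2 - 81·x^3)·Dx^2 + (-7 + 6·x - 9·x^2)·Dx^3 + (1 - 5·x + 9·x^2 - 9·x^3)·Dx^4  (order 4).
h: a_k = 0, 2, 6, 6, 45/4, 162/5, …
ICs: h(0) = 0, h′(0) = 2, h′′(0) = 12, h′′′(0) = 36.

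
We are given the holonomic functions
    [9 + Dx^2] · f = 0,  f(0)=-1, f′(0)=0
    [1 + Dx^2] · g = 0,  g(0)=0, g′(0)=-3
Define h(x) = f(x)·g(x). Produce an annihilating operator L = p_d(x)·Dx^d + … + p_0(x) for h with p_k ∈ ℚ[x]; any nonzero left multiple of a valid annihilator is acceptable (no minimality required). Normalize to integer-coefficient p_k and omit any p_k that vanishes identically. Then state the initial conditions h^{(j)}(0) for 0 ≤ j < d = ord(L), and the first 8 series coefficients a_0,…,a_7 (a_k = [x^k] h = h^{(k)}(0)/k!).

L = 64 + 20·Dx^2 + Dx^4  (order 4).
h: a_k = 0, 3, 0, -14, 0, 62/5, 0, -508/105, …
ICs: h(0) = 0, h′(0) = 3, h′′(0) = 0, h′′′(0) = -84.

f: a_k = -1, 0, 9/2, 0, -27/8, 0, 81/80, 0, …
g: a_k = 0, -3, 0, 1/2, 0, -1/40, 0, 1/1680, …
f·g: L₀ = L_f ⊗_s L_g, ord ≤ 2·2.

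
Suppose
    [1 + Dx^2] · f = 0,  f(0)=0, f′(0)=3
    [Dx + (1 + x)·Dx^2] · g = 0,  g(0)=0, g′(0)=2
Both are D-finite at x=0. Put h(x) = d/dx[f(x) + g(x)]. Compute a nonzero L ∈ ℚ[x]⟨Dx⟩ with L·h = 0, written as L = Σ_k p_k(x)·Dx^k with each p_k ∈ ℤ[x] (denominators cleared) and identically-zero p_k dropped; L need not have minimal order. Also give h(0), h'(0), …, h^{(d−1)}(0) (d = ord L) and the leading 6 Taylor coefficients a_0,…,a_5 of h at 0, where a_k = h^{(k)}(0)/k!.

L = (7 + 2·x + x^2) + (3 + 5·x + 3·x^2 + x^3)·Dx + (7 + 2·x + x^2)·Dx^2 + (3 + 5·x + 3·x^2 + x^3)·Dx^3  (order 3).
h: a_k = 5, -2, 1/2, -2, 17/8, -2, …
ICs: h(0) = 5, h′(0) = -2, h′′(0) = 1.

f: a_k = 0, 3, 0, -1/2, 0, 1/40, …
g: a_k = 0, 2, -1, 2/3, -1/2, 2/5, …
f+g: L₀ = lclm(L_f,L_g), ord ≤ 2+2.
Differentiate: ansatz ord ≤ ord L₀ ⇒ L.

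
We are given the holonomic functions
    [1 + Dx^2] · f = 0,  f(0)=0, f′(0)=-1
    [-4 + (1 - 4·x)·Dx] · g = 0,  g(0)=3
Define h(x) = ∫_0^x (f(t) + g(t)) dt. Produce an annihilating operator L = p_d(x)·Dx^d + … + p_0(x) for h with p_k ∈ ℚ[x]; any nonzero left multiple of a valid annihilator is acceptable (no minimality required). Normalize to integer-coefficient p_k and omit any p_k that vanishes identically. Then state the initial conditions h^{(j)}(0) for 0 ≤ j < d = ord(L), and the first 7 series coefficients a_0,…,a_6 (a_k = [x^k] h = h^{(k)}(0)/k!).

f: a_k = 0, -1, 0, 1/6, 0, -1/120, 0, …
g: a_k = 3, 12, 48, 192, 768, 3072, 12288, …
h₀=f+g: left-lcm gives L₀, ord ≤ 3.
h=∫₀ˣh₀: take L = L₀·Dx.
L = (-388 + 32·x - 64·x^2)·Dx + (33 - 140·x + 48·x^2 - 64·x^3)·Dx^2 + (-388 + 32·x - 64·x^2)·Dx^3 + (33 - 140·x + 48·x^2 - 64·x^3)·Dx^4  (order 4).
h: a_k = 0, 3, 11/2, 16, 1153/24, 768/5, 368639/720, …
ICs: h(0) = 0, h′(0) = 3, h′′(0) = 11, h′′′(0) = 96.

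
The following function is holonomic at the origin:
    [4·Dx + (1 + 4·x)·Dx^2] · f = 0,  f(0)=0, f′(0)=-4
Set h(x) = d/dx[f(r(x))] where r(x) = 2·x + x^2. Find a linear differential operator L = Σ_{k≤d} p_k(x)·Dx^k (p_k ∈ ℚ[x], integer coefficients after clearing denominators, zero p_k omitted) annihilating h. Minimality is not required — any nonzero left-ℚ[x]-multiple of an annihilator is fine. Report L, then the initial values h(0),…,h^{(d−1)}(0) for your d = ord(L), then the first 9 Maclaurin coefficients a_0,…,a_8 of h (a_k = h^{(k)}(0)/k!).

L = (7 + 8·x + 4·x^2) + (1 + 9·x + 12·x^2 + 4·x^3)·Dx  (order 1).
h: a_k = -8, 56, -416, 3104, -23168, 172928, -1290752, 9634304, -71911424, …
ICs: h(0) = -8.

f: a_k = 0, -4, 8, -64/3, 64, -1024/5, 2048/3, -16384/7, 8192, …
h₀=f(r): pull back L_f along r ⇒ L₀.
h=h₀': d/dx-closure on L₀ ⇒ L.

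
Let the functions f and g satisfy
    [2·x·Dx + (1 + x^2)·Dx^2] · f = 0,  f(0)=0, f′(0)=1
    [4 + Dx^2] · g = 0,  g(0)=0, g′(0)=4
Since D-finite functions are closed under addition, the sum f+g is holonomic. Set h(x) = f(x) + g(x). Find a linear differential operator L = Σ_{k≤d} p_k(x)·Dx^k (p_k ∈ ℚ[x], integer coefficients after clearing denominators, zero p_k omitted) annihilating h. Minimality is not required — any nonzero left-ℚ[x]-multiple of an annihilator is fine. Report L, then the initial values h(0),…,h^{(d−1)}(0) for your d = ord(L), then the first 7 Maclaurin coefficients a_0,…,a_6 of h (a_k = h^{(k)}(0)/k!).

f: a_k = 0, 1, 0, -1/3, 0, 1/5, 0, …
g: a_k = 0, 4, 0, -8/3, 0, 8/15, 0, …
h₀=f+g: left-lcm gives L₀, ord ≤ 4.
L = (-32·x + 80·x^3 + 16·x^5)·Dx + (4 + 32·x^2 + 36·x^4 + 8·x^6)·Dx^2 + (-8·x + 20·x^3 + 4·x^5)·Dx^3 + (1 + 8·x^2 + 9·x^4 + 2·x^6)·Dx^4  (order 4).
h: a_k = 0, 5, 0, -3, 0, 11/15, 0, …
ICs: h(0) = 0, h′(0) = 5, h′′(0) = 0, h′′′(0) = -18.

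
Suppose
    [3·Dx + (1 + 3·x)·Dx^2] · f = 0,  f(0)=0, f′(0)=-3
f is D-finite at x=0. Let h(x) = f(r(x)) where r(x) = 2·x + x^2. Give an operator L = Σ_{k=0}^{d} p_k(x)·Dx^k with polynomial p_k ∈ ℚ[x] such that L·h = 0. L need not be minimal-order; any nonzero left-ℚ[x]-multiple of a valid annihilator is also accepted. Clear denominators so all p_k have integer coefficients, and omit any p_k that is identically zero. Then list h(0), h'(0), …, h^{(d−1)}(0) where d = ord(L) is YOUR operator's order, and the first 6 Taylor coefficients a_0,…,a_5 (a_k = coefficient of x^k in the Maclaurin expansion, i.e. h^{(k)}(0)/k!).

f: a_k = 0, -3, 9/2, -9, 81/4, -243/5, …
L₀ from L_f via x↦r, Dx↦r'^{-1}Dx.
L = (5 + 6·x + 3·x^2)·Dx + (1 + 7·x + 9·x^2 + 3·x^3)·Dx^2  (order 2).
h: a_k = 0, -6, 15, -54, 441/2, -4806/5, …
ICs: h(0) = 0, h′(0) = -6.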